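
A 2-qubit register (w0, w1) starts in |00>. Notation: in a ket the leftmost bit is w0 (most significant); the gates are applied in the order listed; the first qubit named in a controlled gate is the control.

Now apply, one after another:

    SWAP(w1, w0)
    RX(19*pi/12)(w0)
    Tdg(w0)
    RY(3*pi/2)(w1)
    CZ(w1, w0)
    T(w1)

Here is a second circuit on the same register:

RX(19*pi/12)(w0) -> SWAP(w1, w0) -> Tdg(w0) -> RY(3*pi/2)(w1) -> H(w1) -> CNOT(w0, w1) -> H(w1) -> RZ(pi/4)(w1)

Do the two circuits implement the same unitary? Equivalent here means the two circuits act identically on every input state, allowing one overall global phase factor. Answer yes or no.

No — the two circuits implement different unitaries, even allowing a global phase.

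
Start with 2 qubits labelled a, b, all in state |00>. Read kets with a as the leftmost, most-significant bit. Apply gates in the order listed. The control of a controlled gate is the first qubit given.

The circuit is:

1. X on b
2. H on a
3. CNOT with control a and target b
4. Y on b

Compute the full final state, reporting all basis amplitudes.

The resulting statevector has amplitude -sqrt(2)*I/2 on |00>, 0 on |01>, 0 on |10>, sqrt(2)*I/2 on |11>.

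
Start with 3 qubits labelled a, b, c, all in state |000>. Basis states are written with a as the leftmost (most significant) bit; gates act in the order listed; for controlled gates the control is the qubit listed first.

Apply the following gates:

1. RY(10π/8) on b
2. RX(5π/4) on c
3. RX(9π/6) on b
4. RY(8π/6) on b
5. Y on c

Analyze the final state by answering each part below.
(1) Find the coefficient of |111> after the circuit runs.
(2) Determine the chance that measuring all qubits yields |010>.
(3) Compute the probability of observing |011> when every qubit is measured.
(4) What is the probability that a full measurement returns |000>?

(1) The amplitude on |111> is 0.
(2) The probability of measuring |010> is sqrt(3)/16 + sqrt(6)/16 + sqrt(2)/8 + 1/4.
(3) Outcome |011> occurs with probability -sqrt(2)/8 - sqrt(3)/16 + sqrt(6)/16 + 1/4.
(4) Outcome |000> occurs with probability -sqrt(6)/16 - sqrt(3)/16 + sqrt(2)/8 + 1/4.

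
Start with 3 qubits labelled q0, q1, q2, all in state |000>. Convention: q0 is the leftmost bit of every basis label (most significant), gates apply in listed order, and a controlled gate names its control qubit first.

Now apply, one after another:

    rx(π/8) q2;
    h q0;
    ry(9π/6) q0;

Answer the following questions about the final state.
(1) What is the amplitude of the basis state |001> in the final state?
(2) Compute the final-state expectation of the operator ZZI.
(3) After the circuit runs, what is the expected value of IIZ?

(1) The final state's coefficient on |001> equals I*sin(pi/16).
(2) The expectation value of ZZI is 1.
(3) In the final state, IIZ has expectation sqrt(sqrt(2) + 2)/2.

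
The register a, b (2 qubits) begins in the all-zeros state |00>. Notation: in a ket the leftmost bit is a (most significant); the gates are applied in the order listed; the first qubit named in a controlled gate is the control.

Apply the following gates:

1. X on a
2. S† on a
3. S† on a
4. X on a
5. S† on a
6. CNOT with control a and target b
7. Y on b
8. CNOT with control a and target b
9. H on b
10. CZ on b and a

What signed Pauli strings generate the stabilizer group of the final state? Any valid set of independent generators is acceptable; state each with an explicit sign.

The stabilizer group can be generated by -IX, +ZI, among other valid generating sets.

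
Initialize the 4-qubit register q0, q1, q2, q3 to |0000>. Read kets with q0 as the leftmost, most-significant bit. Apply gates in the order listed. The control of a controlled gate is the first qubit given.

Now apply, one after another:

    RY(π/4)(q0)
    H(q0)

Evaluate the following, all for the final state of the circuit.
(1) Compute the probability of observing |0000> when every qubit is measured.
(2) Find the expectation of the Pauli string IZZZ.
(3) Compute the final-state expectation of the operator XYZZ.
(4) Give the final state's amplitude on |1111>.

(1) Outcome |0000> occurs with probability sqrt(2)/4 + 1/2.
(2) In the final state, IZZZ has expectation 1.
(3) In the final state, XYZZ has expectation 0.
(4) The amplitude on |1111> is 0.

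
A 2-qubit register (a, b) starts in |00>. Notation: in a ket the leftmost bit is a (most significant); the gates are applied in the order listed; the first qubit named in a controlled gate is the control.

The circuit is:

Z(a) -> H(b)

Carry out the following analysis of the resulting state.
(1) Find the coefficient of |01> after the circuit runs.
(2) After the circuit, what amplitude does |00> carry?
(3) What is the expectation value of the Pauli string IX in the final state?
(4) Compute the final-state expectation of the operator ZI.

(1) |01> carries amplitude sqrt(2)/2 in the final state.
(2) The final state's coefficient on |00> equals sqrt(2)/2.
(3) The expectation value of IX is 1.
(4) The expectation value of ZI is 1.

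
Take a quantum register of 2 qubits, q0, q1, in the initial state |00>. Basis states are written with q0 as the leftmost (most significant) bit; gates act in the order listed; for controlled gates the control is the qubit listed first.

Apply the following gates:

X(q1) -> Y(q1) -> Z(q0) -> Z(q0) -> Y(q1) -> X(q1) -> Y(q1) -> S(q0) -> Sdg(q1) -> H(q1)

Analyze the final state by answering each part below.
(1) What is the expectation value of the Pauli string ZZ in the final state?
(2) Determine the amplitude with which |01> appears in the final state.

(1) The observable ZZ averages to 0. Key observation: gates 1-6 undo each other exactly, leaving only the rest of the circuit to track.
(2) |01> carries amplitude -sqrt(2)/2 in the final state.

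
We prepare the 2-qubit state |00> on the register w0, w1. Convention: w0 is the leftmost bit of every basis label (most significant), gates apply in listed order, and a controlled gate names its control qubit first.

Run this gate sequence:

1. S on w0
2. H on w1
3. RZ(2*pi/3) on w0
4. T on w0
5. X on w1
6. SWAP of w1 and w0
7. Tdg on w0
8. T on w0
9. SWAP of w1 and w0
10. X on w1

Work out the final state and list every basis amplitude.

The final amplitudes are -sqrt(2)*exp(2*I*pi/3)/2 on |00>, -sqrt(2)*exp(2*I*pi/3)/2 on |01>, 0 on |10>, 0 on |11>. Key observation: steps 5-10 multiply out to the identity, so the circuit reduces to the remaining gates.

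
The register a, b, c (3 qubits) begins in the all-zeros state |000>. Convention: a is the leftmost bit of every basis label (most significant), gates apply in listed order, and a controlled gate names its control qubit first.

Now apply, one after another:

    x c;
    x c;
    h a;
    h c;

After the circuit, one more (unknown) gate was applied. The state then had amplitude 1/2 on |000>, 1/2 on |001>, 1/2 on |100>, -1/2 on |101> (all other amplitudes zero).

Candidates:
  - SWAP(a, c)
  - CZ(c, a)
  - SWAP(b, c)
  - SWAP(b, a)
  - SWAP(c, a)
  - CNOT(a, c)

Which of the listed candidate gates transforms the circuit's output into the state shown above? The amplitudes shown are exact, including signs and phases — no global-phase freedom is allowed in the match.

It was CZ(c, a) that produced the state shown.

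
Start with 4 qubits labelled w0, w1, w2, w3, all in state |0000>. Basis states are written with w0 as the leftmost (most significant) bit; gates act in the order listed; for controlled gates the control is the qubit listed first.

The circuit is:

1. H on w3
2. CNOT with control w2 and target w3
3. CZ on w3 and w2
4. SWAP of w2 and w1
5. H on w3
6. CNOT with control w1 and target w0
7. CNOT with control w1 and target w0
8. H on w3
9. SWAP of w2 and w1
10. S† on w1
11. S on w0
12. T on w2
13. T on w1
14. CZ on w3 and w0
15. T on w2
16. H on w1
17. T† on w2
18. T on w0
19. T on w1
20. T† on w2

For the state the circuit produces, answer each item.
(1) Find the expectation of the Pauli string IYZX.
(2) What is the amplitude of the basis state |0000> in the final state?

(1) The expectation value of IYZX is sqrt(2)/2.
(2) The final state's coefficient on |0000> equals 1/2.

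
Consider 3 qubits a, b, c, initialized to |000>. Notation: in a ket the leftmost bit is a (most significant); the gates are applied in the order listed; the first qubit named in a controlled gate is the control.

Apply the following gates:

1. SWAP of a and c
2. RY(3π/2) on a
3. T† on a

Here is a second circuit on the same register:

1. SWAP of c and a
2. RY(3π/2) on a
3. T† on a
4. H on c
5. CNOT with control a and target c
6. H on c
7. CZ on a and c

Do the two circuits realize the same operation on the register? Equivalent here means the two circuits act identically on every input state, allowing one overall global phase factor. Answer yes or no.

Yes, they are equivalent — the unitaries differ by at most a global phase.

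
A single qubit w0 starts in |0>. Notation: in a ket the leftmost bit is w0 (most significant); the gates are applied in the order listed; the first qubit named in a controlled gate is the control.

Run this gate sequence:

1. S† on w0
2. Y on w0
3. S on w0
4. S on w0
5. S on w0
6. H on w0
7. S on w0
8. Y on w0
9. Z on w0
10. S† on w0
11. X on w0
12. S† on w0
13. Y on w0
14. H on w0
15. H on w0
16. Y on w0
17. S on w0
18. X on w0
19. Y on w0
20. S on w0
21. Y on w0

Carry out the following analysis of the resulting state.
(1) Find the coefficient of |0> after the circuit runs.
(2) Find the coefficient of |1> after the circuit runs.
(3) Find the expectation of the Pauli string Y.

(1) The amplitude on |0> is -sqrt(2)*I/2. Key observation: the block from step 11 through step 18 cancels to the identity and can be dropped.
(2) |1> carries amplitude -sqrt(2)/2 in the final state.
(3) The expectation value of Y is -1.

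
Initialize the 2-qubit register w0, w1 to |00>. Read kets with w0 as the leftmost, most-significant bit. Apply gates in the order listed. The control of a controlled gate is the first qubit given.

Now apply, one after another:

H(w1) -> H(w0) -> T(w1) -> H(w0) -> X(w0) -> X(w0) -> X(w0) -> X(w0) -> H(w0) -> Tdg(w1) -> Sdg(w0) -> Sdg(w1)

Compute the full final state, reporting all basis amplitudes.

The final amplitudes are 1/2 on |00>, -I/2 on |01>, -I/2 on |10>, -1/2 on |11>. Key observation: gates 3-10 undo each other exactly, leaving only the rest of the circuit to track.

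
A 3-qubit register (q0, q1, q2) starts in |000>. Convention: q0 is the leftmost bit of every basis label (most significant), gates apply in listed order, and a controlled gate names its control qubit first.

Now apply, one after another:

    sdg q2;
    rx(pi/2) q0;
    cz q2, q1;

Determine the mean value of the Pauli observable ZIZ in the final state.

The expectation value of ZIZ is 0.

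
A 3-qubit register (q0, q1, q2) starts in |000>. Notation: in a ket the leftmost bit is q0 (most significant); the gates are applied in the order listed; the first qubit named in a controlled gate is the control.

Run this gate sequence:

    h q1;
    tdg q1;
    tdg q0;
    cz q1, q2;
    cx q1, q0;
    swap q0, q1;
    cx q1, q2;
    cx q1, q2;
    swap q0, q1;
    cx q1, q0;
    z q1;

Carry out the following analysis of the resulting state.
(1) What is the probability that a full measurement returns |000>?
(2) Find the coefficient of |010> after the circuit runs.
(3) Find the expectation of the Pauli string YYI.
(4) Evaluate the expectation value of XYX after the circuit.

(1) A full measurement returns |000> with probability 1/2.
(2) The final state's coefficient on |010> equals sqrt(2)*exp(3*I*pi/4)/2.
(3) The observable YYI averages to 0.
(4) The expectation value of XYX is 0.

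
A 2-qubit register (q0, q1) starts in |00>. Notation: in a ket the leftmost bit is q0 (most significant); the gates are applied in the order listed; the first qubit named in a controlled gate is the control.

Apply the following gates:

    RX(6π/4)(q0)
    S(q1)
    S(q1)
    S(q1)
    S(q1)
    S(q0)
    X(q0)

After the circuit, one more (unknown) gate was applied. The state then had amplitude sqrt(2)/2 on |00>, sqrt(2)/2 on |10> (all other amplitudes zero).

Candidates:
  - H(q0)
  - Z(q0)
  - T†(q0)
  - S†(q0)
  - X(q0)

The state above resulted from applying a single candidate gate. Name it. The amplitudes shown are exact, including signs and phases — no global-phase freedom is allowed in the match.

The unique candidate consistent with the amplitudes is Z(q0). Key observation: steps 2-5 multiply out to the identity, so the circuit reduces to the remaining gates.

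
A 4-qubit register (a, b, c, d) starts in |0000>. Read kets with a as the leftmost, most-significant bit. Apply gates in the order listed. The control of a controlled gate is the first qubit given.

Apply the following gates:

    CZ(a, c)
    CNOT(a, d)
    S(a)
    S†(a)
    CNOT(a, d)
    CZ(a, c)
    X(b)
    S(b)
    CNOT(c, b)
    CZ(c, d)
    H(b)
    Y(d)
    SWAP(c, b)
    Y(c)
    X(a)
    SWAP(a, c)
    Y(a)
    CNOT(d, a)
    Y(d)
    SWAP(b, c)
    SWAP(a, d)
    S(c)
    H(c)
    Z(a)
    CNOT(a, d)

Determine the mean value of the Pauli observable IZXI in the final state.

The observable IZXI averages to -1.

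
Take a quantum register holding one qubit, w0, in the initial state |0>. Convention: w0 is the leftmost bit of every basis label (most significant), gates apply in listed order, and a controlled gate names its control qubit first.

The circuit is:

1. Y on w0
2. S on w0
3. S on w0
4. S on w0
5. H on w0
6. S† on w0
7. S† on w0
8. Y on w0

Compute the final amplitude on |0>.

The final state's coefficient on |0> equals -sqrt(2)*I/2.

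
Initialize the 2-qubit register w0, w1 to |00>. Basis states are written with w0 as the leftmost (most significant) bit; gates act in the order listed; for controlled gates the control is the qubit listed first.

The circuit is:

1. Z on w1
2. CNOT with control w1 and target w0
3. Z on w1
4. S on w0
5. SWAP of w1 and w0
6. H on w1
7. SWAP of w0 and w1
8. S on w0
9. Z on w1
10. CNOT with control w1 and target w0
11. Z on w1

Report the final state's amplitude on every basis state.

After the circuit, the state carries amplitude sqrt(2)/2 on |00>, 0 on |01>, sqrt(2)*I/2 on |10>, 0 on |11>.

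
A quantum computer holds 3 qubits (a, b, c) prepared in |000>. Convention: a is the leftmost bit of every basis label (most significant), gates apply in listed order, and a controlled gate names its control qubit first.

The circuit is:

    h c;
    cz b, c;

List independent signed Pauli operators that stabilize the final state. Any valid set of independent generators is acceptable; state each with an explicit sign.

One valid set of independent stabilizer generators is +IIX, +ZII, +IZI (any independent generating set of the same group is equally correct).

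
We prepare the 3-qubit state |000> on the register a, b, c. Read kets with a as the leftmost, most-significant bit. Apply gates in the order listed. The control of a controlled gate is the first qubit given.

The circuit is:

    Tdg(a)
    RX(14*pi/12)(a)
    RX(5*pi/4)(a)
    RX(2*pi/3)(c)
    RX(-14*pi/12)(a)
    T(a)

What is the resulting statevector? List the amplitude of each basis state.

After the circuit, the state carries amplitude -sqrt(2 - sqrt(2))/4 on |000>, I*sqrt(6 - 3*sqrt(2))/4 on |001>, 0 on |010>, 0 on |011>, -sqrt(sqrt(2) + 2)*exp(3*I*pi/4)/4 on |100>, -sqrt(3*sqrt(2) + 6)*exp(I*pi/4)/4 on |101>, 0 on |110>, 0 on |111>.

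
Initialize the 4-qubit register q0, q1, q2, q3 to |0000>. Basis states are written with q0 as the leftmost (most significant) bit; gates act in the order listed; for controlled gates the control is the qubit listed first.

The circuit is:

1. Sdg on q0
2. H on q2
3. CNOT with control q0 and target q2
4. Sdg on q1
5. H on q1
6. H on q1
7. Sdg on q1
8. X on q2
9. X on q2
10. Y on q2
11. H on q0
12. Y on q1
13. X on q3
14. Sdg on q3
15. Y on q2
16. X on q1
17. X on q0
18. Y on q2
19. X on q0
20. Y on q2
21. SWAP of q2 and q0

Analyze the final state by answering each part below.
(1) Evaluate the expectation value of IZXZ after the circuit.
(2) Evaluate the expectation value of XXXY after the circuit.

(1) In the final state, IZXZ has expectation -1. Key observation: gates 8-9 undo each other exactly, leaving only the rest of the circuit to track.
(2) The expectation value of XXXY is 0.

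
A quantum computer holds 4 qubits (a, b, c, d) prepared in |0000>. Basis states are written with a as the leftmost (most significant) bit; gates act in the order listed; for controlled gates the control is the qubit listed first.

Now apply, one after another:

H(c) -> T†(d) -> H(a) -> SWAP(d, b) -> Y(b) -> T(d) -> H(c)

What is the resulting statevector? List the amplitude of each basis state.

The resulting statevector has amplitude sqrt(2)*I/2 on |0100>, sqrt(2)*I/2 on |1100>, and 0 on every other basis state.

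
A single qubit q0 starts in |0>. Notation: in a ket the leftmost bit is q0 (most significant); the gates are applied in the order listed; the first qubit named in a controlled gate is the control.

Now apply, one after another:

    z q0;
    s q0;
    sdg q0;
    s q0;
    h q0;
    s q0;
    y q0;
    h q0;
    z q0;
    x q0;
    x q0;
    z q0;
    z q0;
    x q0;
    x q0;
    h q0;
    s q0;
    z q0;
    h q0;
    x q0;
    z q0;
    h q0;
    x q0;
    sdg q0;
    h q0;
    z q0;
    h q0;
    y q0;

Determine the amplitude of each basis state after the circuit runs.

The final amplitudes are sqrt(2)/2 on |0>, sqrt(2)*I/2 on |1>. Key observation: steps 11-14 multiply out to the identity, so the circuit reduces to the remaining gates.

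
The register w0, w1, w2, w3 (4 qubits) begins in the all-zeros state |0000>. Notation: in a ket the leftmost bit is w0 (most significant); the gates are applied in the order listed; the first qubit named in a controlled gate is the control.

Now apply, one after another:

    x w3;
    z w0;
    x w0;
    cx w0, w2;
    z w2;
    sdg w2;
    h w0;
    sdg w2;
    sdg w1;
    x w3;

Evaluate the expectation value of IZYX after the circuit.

The expectation value of IZYX is 0.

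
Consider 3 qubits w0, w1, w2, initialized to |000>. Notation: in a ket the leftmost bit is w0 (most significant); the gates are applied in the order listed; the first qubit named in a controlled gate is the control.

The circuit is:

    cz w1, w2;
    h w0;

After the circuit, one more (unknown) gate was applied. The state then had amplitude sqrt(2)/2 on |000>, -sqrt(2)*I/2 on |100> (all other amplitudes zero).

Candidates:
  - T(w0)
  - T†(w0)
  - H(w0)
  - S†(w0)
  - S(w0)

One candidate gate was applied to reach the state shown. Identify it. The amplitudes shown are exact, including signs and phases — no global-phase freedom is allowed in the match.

The unique candidate consistent with the amplitudes is S†(w0).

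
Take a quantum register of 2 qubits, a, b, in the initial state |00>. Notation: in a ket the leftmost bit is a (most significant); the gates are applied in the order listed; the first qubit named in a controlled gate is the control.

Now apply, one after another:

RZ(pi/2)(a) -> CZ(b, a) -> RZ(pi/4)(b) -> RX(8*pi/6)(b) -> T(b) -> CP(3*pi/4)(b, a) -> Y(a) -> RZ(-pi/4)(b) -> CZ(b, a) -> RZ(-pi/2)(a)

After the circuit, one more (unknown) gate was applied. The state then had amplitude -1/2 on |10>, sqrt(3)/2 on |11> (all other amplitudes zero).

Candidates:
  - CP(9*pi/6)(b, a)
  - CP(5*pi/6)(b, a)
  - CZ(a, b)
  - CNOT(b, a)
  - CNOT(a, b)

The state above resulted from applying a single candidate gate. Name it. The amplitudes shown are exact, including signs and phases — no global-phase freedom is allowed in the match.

The applied gate was CP(9*pi/6)(b, a).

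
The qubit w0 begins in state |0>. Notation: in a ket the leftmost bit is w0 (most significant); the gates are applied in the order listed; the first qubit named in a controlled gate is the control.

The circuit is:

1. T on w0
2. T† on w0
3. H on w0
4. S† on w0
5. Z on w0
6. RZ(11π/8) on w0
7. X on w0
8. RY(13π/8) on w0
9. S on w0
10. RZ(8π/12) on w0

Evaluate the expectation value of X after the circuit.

The expectation value of X is exp(-17*I*pi/24)*cos(3*pi/16)**2/2 + exp(-I*pi/24)*sin(3*pi/16)**2/2 + exp(I*pi/24)*sin(3*pi/16)**2/2 + exp(17*I*pi/24)*cos(3*pi/16)**2/2.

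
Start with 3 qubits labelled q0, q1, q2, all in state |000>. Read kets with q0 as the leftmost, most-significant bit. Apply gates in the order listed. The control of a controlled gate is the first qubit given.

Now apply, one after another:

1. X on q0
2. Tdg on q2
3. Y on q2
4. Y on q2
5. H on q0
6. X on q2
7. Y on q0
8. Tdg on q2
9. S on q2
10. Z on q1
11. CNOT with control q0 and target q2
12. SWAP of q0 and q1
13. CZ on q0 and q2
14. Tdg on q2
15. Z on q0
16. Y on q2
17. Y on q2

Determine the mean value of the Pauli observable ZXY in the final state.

In the final state, ZXY has expectation -sqrt(2)/2.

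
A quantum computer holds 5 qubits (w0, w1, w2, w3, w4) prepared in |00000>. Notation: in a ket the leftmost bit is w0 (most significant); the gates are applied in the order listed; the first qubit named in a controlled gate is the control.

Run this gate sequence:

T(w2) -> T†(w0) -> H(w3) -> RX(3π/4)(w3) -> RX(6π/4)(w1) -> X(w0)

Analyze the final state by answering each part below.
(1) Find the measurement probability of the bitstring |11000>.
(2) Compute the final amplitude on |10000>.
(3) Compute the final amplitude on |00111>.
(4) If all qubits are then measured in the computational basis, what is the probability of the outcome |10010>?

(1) Outcome |11000> occurs with probability 1/4.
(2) The final state's coefficient on |10000> equals -sqrt(2 - sqrt(2))/4 + I*sqrt(sqrt(2) + 2)/4.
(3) The amplitude on |00111> is 0.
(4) The probability of measuring |10010> is 1/4.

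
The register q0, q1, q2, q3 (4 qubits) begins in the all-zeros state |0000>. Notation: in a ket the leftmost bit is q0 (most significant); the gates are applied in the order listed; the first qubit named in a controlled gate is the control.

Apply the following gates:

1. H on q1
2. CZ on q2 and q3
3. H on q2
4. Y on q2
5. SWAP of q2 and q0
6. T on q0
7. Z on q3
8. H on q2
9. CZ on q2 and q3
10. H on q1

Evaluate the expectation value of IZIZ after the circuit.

The observable IZIZ averages to 1.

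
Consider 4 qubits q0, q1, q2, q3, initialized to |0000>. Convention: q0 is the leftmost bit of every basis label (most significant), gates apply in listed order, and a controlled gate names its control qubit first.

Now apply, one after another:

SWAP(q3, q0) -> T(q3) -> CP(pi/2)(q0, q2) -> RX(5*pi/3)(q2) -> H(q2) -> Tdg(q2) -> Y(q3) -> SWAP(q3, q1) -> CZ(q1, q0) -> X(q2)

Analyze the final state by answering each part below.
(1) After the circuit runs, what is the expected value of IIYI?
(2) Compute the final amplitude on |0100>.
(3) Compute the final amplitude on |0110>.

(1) In the final state, IIYI has expectation sqrt(2)/4 + sqrt(6)/4.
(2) |0100> carries amplitude (sqrt(2) + sqrt(6)*I)*exp(3*I*pi/4)/4 in the final state.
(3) The amplitude on |0110> is sqrt(2)/4 - sqrt(6)*I/4.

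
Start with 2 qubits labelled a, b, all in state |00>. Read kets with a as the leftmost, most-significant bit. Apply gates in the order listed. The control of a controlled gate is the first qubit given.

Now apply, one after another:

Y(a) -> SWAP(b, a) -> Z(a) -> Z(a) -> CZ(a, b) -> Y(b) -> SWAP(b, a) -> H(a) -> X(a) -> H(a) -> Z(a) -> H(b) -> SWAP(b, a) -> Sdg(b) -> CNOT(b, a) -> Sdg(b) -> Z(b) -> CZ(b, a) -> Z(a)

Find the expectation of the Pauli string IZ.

The observable IZ averages to 1. Key observation: steps 8-11 multiply out to the identity, so the circuit reduces to the remaining gates.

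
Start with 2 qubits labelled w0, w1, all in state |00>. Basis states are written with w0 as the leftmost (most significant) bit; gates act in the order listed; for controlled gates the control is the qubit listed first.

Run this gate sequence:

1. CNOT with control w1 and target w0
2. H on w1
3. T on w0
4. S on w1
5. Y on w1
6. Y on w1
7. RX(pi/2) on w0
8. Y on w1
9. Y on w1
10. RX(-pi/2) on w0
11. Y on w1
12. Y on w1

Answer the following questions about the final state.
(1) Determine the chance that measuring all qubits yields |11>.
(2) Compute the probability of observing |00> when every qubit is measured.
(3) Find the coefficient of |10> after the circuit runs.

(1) Outcome |11> occurs with probability 0. Key observation: steps 5-12 multiply out to the identity, so the circuit reduces to the remaining gates.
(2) A full measurement returns |00> with probability 1/2.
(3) The amplitude on |10> is 0.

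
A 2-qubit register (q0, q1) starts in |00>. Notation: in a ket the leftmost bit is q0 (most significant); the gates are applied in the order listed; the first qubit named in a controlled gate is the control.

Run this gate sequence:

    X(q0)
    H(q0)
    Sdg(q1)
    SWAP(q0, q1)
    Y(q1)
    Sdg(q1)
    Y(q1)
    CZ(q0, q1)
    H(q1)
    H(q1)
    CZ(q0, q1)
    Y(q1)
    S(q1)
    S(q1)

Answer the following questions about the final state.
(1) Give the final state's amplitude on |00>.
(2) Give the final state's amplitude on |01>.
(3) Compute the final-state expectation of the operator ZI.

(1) The amplitude on |00> is sqrt(2)*I/2.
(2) The final state's coefficient on |01> equals -sqrt(2)/2.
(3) The observable ZI averages to 1.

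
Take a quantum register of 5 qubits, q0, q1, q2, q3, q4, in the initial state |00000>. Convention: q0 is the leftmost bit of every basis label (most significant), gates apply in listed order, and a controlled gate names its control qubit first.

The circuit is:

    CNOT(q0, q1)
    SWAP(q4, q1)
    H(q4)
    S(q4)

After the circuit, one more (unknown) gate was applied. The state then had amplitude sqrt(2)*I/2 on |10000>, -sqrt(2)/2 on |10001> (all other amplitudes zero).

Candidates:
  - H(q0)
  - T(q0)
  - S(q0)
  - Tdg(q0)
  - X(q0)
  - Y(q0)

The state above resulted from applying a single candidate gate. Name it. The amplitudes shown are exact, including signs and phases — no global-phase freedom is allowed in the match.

It was Y(q0) that produced the state shown.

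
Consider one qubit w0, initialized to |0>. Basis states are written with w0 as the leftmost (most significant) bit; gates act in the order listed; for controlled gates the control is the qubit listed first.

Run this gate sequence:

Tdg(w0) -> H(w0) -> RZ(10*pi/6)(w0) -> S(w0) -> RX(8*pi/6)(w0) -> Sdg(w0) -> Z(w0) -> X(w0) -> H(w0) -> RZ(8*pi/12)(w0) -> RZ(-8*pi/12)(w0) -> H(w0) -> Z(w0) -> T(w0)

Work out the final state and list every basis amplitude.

The final amplitudes are (-sqrt(6) + sqrt(2)*exp(2*I*pi/3))*exp(I*pi/6)/4 on |0>, (sqrt(6) - sqrt(2)*exp(I*pi/3))*exp(I*pi/12)/4 on |1>. Key observation: steps 9-12 multiply out to the identity, so the circuit reduces to the remaining gates.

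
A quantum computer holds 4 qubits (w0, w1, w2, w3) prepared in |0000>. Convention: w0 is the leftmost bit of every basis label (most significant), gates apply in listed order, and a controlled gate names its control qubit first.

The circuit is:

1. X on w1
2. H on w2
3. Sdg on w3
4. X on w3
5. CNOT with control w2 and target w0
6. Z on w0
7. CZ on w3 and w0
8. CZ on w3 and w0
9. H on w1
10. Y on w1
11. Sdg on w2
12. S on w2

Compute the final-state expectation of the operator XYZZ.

The observable XYZZ averages to 0.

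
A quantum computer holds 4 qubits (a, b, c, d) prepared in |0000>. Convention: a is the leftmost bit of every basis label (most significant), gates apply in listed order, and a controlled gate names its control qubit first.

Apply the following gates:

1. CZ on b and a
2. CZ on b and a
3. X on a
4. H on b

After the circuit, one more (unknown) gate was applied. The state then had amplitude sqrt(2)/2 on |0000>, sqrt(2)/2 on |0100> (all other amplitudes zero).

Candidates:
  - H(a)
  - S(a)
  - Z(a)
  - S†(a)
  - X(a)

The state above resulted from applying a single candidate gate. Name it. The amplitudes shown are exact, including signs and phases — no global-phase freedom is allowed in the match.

It was X(a) that produced the state shown. Key observation: gates 1-2 undo each other exactly, leaving only the rest of the circuit to track.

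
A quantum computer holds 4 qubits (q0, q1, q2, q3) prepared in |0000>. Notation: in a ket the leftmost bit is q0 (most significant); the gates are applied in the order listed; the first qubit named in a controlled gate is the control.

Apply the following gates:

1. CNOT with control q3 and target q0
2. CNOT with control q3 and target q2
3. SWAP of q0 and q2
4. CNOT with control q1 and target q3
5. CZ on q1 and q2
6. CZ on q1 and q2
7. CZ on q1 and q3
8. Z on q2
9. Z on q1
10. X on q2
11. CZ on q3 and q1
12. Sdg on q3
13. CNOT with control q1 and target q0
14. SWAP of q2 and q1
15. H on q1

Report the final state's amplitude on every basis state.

The final amplitudes are sqrt(2)/2 on |0000>, -sqrt(2)/2 on |0100>, and 0 on every other basis state. Key observation: gates 5-6 undo each other exactly, leaving only the rest of the circuit to track.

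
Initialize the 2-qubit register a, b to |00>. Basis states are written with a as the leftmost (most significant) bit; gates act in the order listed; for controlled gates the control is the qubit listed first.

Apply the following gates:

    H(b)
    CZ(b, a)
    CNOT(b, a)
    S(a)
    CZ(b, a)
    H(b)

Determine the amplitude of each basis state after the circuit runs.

After the circuit, the state carries amplitude 1/2 on |00>, 1/2 on |01>, -I/2 on |10>, I/2 on |11>.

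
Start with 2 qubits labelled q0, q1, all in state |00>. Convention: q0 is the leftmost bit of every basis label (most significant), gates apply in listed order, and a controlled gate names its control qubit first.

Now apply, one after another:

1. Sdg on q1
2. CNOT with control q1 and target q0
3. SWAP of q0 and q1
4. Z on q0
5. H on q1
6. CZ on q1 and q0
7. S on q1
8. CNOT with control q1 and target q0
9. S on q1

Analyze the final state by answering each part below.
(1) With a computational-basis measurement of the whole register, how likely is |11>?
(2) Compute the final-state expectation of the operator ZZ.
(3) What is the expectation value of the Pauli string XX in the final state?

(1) Outcome |11> occurs with probability 1/2.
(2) The observable ZZ averages to 1.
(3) The observable XX averages to -1.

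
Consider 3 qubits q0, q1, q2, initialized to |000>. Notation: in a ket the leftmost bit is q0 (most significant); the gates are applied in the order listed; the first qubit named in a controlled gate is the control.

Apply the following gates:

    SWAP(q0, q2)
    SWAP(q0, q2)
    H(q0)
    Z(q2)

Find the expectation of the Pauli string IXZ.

In the final state, IXZ has expectation 0.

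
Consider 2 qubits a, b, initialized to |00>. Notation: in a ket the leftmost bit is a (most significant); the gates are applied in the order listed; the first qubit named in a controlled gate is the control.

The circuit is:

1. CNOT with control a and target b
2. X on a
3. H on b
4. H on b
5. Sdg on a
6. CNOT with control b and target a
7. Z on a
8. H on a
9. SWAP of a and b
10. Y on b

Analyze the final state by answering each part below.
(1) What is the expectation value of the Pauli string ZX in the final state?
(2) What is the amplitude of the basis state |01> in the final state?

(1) In the final state, ZX has expectation 1.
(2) The final state's coefficient on |01> equals -sqrt(2)/2.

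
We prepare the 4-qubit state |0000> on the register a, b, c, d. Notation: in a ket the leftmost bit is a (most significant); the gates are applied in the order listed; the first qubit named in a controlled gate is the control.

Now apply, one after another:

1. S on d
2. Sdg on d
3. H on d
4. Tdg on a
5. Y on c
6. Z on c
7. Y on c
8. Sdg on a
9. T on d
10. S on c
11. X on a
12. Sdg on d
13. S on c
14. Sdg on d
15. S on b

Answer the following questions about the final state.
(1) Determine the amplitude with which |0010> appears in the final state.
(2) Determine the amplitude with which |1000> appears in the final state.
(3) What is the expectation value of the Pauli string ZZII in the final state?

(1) The amplitude on |0010> is 0.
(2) The amplitude on |1000> is -sqrt(2)/2.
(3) The observable ZZII averages to -1.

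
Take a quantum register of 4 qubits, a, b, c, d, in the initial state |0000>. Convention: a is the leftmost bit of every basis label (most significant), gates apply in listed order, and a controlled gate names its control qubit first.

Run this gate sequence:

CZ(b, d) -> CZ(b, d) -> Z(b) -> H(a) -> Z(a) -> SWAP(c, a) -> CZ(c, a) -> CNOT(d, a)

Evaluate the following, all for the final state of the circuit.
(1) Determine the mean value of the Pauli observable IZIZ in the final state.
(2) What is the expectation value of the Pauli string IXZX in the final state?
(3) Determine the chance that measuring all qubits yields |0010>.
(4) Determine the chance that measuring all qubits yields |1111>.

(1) The expectation value of IZIZ is 1.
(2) The expectation value of IXZX is 0.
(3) The probability of measuring |0010> is 1/2.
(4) The probability of measuring |1111> is 0.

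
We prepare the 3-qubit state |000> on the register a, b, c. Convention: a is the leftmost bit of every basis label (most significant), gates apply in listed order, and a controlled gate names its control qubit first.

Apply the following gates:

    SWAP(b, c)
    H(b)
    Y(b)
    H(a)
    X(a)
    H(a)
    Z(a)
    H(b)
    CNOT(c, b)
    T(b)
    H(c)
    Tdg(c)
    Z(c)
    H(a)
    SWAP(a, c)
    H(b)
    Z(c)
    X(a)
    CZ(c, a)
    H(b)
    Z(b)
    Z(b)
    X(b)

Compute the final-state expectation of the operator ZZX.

In the final state, ZZX has expectation -1. Key observation: gates 4-7 undo each other exactly, leaving only the rest of the circuit to track.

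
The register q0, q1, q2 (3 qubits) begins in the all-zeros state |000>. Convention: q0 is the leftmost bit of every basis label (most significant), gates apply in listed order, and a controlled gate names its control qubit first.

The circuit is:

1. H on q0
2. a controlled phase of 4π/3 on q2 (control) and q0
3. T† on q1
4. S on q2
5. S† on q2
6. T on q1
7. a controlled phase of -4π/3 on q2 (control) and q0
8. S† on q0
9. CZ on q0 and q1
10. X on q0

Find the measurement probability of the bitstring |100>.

A full measurement returns |100> with probability 1/2. Key observation: the block from step 2 through step 7 cancels to the identity and can be dropped.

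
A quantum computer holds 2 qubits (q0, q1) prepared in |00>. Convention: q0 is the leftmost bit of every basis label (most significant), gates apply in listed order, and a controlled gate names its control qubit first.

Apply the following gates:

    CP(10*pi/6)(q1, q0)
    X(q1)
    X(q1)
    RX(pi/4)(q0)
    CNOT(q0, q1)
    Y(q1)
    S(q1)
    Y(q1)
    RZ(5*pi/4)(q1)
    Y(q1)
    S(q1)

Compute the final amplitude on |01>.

The amplitude on |01> is sqrt(sqrt(2) + 2)*exp(7*I*pi/8)/2.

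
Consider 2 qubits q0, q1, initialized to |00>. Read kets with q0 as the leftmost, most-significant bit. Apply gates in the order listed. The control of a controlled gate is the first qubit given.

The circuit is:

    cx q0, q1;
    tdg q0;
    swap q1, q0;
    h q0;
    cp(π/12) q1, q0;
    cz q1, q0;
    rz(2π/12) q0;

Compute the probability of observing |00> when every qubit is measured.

A full measurement returns |00> with probability 1/2.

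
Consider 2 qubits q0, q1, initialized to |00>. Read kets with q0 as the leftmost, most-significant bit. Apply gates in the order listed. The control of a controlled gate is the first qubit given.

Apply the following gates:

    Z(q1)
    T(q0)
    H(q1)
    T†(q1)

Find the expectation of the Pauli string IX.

In the final state, IX has expectation sqrt(2)/2.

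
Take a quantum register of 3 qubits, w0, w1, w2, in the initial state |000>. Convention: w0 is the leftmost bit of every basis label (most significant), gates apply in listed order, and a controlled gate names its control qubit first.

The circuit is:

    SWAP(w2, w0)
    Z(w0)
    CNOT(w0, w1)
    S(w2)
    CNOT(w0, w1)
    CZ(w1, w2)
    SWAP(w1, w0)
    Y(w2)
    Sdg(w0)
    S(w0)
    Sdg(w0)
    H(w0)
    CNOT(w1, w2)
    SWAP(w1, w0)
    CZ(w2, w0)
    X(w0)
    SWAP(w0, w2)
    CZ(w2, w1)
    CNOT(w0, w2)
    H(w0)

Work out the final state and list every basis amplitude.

The final amplitudes are I/2 on |000>, 0 on |001>, -I/2 on |010>, 0 on |011>, -I/2 on |100>, 0 on |101>, I/2 on |110>, 0 on |111>.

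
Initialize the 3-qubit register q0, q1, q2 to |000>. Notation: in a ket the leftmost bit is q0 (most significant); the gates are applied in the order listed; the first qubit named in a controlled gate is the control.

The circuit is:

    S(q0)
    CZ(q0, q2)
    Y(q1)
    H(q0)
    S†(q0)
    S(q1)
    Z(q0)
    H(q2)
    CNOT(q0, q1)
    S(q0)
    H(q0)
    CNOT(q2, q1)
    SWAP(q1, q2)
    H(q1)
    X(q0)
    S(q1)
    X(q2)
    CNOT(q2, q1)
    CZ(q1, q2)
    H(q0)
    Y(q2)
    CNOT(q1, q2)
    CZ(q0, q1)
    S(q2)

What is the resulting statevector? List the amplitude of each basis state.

After the circuit, the state carries amplitude sqrt(2)/4 on |000>, sqrt(2)/4 on |001>, sqrt(2)/4 on |010>, sqrt(2)/4 on |011>, -sqrt(2)/4 on |100>, sqrt(2)/4 on |101>, sqrt(2)/4 on |110>, -sqrt(2)/4 on |111>.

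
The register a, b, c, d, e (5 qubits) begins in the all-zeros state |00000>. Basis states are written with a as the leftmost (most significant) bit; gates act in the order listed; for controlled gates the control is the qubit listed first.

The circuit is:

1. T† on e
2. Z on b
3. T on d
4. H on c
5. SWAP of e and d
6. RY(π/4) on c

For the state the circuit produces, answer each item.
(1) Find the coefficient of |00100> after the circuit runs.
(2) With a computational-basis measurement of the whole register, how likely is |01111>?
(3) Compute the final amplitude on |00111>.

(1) The final state's coefficient on |00100> equals sqrt(2)*(sqrt(2 - sqrt(2)) + sqrt(sqrt(2) + 2))/4.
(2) The probability of measuring |01111> is 0.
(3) The final state's coefficient on |00111> equals 0.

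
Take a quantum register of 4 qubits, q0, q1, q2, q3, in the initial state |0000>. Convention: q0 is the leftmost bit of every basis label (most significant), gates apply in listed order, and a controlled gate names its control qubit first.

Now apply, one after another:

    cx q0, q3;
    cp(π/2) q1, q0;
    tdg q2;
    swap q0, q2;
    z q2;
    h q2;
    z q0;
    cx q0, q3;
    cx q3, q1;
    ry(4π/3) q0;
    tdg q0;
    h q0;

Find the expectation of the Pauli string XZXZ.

The observable XZXZ averages to -1/2.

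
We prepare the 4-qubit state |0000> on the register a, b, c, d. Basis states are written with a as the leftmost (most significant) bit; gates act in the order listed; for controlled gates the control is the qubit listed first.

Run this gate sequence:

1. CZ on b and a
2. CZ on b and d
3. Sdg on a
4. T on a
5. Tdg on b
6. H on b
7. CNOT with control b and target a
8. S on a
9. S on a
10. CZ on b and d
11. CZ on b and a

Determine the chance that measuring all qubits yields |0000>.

Outcome |0000> occurs with probability 1/2.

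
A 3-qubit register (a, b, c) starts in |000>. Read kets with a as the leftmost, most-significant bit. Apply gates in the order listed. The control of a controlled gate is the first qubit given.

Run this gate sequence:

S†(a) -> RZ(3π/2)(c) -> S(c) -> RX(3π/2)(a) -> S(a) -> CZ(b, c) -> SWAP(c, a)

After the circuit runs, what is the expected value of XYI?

The expectation value of XYI is 0.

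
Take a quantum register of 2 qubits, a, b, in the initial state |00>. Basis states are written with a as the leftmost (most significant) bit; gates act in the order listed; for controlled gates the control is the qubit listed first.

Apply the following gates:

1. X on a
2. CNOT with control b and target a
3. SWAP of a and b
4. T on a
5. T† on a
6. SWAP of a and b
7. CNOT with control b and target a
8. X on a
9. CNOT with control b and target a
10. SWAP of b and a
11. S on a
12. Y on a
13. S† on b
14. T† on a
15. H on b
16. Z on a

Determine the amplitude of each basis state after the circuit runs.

The final amplitudes are 0 on |00>, 0 on |01>, -sqrt(2)*exp(I*pi/4)/2 on |10>, -sqrt(2)*exp(I*pi/4)/2 on |11>. Key observation: gates 1-8 undo each other exactly, leaving only the rest of the circuit to track.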